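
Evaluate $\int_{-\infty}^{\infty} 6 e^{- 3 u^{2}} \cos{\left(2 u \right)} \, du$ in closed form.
$\frac{2 \sqrt{3} \sqrt{\pi}}{e^{\frac{1}{3}}}$

Treat the cosine frequency as a parameter and define $I(b) = \int_{-\infty}^{\infty} 6 e^{- 3 u^{2}} \cos{\left(b u \right)} \, du$.

Differentiating under the integral sign,
$$I'(b) = \int_{-\infty}^{\infty} - 6 u e^{- 3 u^{2}} \sin{\left(b u \right)} \, du.$$

Integrate $\int_{-\infty}^{\infty} u \sin(b u)\, e^{- 3 u^{2}}\, du$ by parts with $w = \sin(b u)$ and $dv = u\, e^{- 3 u^{2}}\, du$, giving $v = - \frac{e^{- 3 u^{2}}}{6}$. The boundary term vanishes and
$$\int_{-\infty}^{\infty} u \sin(b u)\, e^{- 3 u^{2}}\, du = \frac{b}{6} \int_{-\infty}^{\infty} \cos(b u)\, e^{- 3 u^{2}}\, du,$$
so $I'(b) = - \frac{b}{6}\, I(b)$.

This is a separable first-order ODE; solving with the initial condition $I(0) = \int_{-\infty}^{\infty} 6 e^{- 3 u^{2}}\,du = 2 \sqrt{3} \sqrt{\pi}$ gives
$$I(b) = 2 \sqrt{3} \sqrt{\pi} e^{- \frac{b^{2}}{12}}.$$

Setting $b = 2$:
$$I = \frac{2 \sqrt{3} \sqrt{\pi}}{e^{\frac{1}{3}}}.$$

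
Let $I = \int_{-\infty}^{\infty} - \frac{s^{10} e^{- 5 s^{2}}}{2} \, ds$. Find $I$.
$- \frac{189 \sqrt{5} \sqrt{\pi}}{200000}$

Consider the simpler parametrised integral
$$J(a) = \int_{-\infty}^{\infty} - \frac{e^{- a s^{2}}}{2} \, ds = - \frac{\sqrt{\pi}}{2 \sqrt{a}}.$$

Differentiating under the integral sign brings down a factor of $(-s^2)$:
$$\frac{dJ}{da} = \int_{-\infty}^{\infty} \frac{s^{2} e^{- a s^{2}}}{2} \, ds = \frac{\sqrt{\pi}}{4 a^{\frac{3}{2}}}.$$

Repeating $5$ times in total — each differentiation brings down another $(-s^2)$ — gives
$$\frac{d^{5}J}{da^{5}} = \int_{-\infty}^{\infty} \frac{s^{10} e^{- a s^{2}}}{2} \, ds = \frac{945 \sqrt{\pi}}{64 a^{\frac{11}{2}}},$$
and the integrand here is $(-1)^{5}$ times the target integrand, so $I = (-1)^{5}\,\frac{d^{5}J}{da^{5}} = - \frac{945 \sqrt{\pi}}{64 a^{\frac{11}{2}}}$.

Setting $a = 5$:
$$I = - \frac{189 \sqrt{5} \sqrt{\pi}}{200000}.$$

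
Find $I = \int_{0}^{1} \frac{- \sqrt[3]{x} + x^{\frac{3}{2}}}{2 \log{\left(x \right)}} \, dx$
$\log{\left(\frac{\sqrt{30}}{4} \right)}$

Replace the exponent $\frac{3}{2}$ by a parameter $a$: let $I(a) = \int_{0}^{1} \frac{- \sqrt[3]{x} + x^{a}}{2 \log{\left(x \right)}} \, dx$.

Since $\dfrac{\partial}{\partial a}\,x^{a} = x^{a} \ln x$, the $\ln x$ in the denominator cancels and
$$\frac{dI}{da} = \int_{0}^{1} \frac{1}{2} x^{a} \, dx = \frac{1}{2} \left[\frac{x^{a+1}}{a+1}\right]_0^1 = \frac{1}{2 \left(a + 1\right)}.$$

Integrating with respect to $a$ gives $I(a) = \frac{\log{\left(a + 1 \right)}}{2} - \log{\left(2 \right)} + \frac{\log{\left(3 \right)}}{2} + C$.

At $a = \frac{1}{3}$ the integrand is identically $0$, so $I(\frac{1}{3}) = 0$. The closed form gives $0$, hence $C = 0$.

Setting $a = \frac{3}{2}$:
$$I = \log{\left(\frac{\sqrt{30}}{4} \right)}.$$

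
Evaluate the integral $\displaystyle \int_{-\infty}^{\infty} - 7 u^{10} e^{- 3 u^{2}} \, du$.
$- \frac{245 \sqrt{3} \sqrt{\pi}}{864}$

Begin with the known integral
$$J(a) = \int_{-\infty}^{\infty} - 7 e^{- a u^{2}} \, du = - \frac{7 \sqrt{\pi}}{\sqrt{a}}.$$

Differentiating under the integral sign brings down a factor of $(-u^2)$:
$$\frac{dJ}{da} = \int_{-\infty}^{\infty} 7 u^{2} e^{- a u^{2}} \, du = \frac{7 \sqrt{\pi}}{2 a^{\frac{3}{2}}}.$$

Repeating $5$ times in total — each differentiation brings down another $(-u^2)$ — gives
$$\frac{d^{5}J}{da^{5}} = \int_{-\infty}^{\infty} 7 u^{10} e^{- a u^{2}} \, du = \frac{6615 \sqrt{\pi}}{32 a^{\frac{11}{2}}},$$
and the integrand here is $(-1)^{5}$ times the target integrand, so $I = (-1)^{5}\,\frac{d^{5}J}{da^{5}} = - \frac{6615 \sqrt{\pi}}{32 a^{\frac{11}{2}}}$.

Setting $a = 3$:
$$I = - \frac{245 \sqrt{3} \sqrt{\pi}}{864}.$$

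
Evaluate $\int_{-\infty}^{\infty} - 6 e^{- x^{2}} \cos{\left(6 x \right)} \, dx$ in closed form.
$- \frac{6 \sqrt{\pi}}{e^{9}}$

Define $I(b) = \int_{-\infty}^{\infty} - 6 e^{- x^{2}} \cos{\left(b x \right)} \, dx$.

Differentiating under the integral sign,
$$I'(b) = \int_{-\infty}^{\infty} 6 x e^{- x^{2}} \sin{\left(b x \right)} \, dx.$$

Integrate $\int_{-\infty}^{\infty} x \sin(b x)\, e^{- x^{2}}\, dx$ by parts with $u = \sin(b x)$ and $dv = x\, e^{- x^{2}}\, dx$, giving $v = - \frac{e^{- x^{2}}}{2}$. The boundary term vanishes and
$$\int_{-\infty}^{\infty} x \sin(b x)\, e^{- x^{2}}\, dx = \frac{b}{2} \int_{-\infty}^{\infty} \cos(b x)\, e^{- x^{2}}\, dx,$$
so $I'(b) = - \frac{b}{2}\, I(b)$.

This is a separable first-order ODE; solving with the initial condition $I(0) = \int_{-\infty}^{\infty} - 6 e^{- x^{2}}\,dx = - 6 \sqrt{\pi}$ gives
$$I(b) = - 6 \sqrt{\pi} e^{- \frac{b^{2}}{4}}.$$

Setting $b = 6$:
$$I = - \frac{6 \sqrt{\pi}}{e^{9}}.$$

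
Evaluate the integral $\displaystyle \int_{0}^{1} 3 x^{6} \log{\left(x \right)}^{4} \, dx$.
$\frac{72}{16807}$

Begin with the known integral
$$J(a) = \int_{0}^{1} 3 x^{a} \, dx = \frac{3}{a + 1}.$$

Differentiating under the integral sign brings down a factor of $\ln x$:
$$\frac{dJ}{da} = \int_{0}^{1} 3 x^{a} \log{\left(x \right)} \, dx = - \frac{3}{\left(a + 1\right)^{2}}.$$

Repeating $4$ times in total — each differentiation brings down another $\ln x$ — gives
$$\frac{d^{4}J}{da^{4}} = \int_{0}^{1} 3 x^{a} \log{\left(x \right)}^{4} \, dx = \frac{72}{\left(a + 1\right)^{5}},$$
and the integrand here is exactly the target integrand, so $I = \frac{72}{\left(a + 1\right)^{5}}$.

Setting $a = 6$:
$$I = \frac{72}{16807}.$$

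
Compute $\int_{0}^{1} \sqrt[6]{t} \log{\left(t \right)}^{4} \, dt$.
$\frac{186624}{16807}$

Start from the elementary integral
$$J(a) = \int_{0}^{1} t^{a} \, dt = \frac{1}{a + 1}.$$

Differentiating under the integral sign brings down a factor of $\ln t$:
$$\frac{dJ}{da} = \int_{0}^{1} t^{a} \log{\left(t \right)} \, dt = - \frac{1}{\left(a + 1\right)^{2}}.$$

Repeating $4$ times in total — each differentiation brings down another $\ln t$ — gives
$$\frac{d^{4}J}{da^{4}} = \int_{0}^{1} t^{a} \log{\left(t \right)}^{4} \, dt = \frac{24}{\left(a + 1\right)^{5}},$$
and the integrand here is exactly the target integrand, so $I = \frac{24}{\left(a + 1\right)^{5}}$.

Setting $a = \frac{1}{6}$:
$$I = \frac{186624}{16807}.$$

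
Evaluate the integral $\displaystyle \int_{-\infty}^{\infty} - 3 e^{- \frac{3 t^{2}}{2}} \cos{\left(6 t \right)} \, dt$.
$- \frac{\sqrt{6} \sqrt{\pi}}{e^{6}}$

Treat the cosine frequency as a parameter and define $I(b) = \int_{-\infty}^{\infty} - 3 e^{- \frac{3 t^{2}}{2}} \cos{\left(b t \right)} \, dt$.

Differentiating under the integral sign,
$$I'(b) = \int_{-\infty}^{\infty} 3 t e^{- \frac{3 t^{2}}{2}} \sin{\left(b t \right)} \, dt.$$

Integrate $\int_{-\infty}^{\infty} t \sin(b t)\, e^{- \frac{3 t^{2}}{2}}\, dt$ by parts with $u = \sin(b t)$ and $dv = t\, e^{- \frac{3 t^{2}}{2}}\, dt$, giving $v = - \frac{e^{- \frac{3 t^{2}}{2}}}{3}$. The boundary term vanishes and
$$\int_{-\infty}^{\infty} t \sin(b t)\, e^{- \frac{3 t^{2}}{2}}\, dt = \frac{b}{3} \int_{-\infty}^{\infty} \cos(b t)\, e^{- \frac{3 t^{2}}{2}}\, dt,$$
so $I'(b) = - \frac{b}{3}\, I(b)$.

This is a separable first-order ODE; solving with the initial condition $I(0) = \int_{-\infty}^{\infty} - 3 e^{- \frac{3 t^{2}}{2}}\,dt = - \sqrt{6} \sqrt{\pi}$ gives
$$I(b) = - \sqrt{6} \sqrt{\pi} e^{- \frac{b^{2}}{6}}.$$

Setting $b = 6$:
$$I = - \frac{\sqrt{6} \sqrt{\pi}}{e^{6}}.$$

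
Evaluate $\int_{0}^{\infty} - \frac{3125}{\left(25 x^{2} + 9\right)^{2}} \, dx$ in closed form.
$- \frac{625 \pi}{108}$

Start from the standard arctangent integral
$$J(a) = \int_{0}^{\infty} - \frac{5}{a^{2} + x^{2}} \, dx = - \frac{5 \pi}{2 a}.$$

Differentiating under the integral sign with respect to $a$,
$$\frac{dJ}{da} = \int_{0}^{\infty} \frac{10 a}{\left(a^{2} + x^{2}\right)^{2}} \, dx = \frac{5 \pi}{2 a^{2}},$$
so $\int_{0}^{\infty} - \frac{5}{\left(a^{2} + x^{2}\right)^{2}} \, dx = - \frac{5 \pi}{4 a^{3}}$.

Setting $a = \frac{3}{5}$:
$$I = - \frac{625 \pi}{108}.$$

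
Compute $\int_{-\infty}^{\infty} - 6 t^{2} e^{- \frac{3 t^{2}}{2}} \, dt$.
$- \frac{2 \sqrt{6} \sqrt{\pi}}{3}$

Consider the simpler parametrised integral
$$J(a) = \int_{-\infty}^{\infty} - 6 e^{- a t^{2}} \, dt = - \frac{6 \sqrt{\pi}}{\sqrt{a}}.$$

Differentiating under the integral sign brings down a factor of $(-t^2)$:
$$\frac{dJ}{da} = \int_{-\infty}^{\infty} 6 t^{2} e^{- a t^{2}} \, dt = \frac{3 \sqrt{\pi}}{a^{\frac{3}{2}}}.$$

The integral on the left is $-I$, so $I = - \frac{3 \sqrt{\pi}}{a^{\frac{3}{2}}}$.

Setting $a = \frac{3}{2}$:
$$I = - \frac{2 \sqrt{6} \sqrt{\pi}}{3}.$$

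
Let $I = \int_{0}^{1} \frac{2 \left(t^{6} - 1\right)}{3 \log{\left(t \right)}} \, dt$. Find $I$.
$\frac{2 \log{\left(7 \right)}}{3}$

Introduce a parameter $a$ in the exponent: let $I(a) = \int_{0}^{1} \frac{2 \left(t^{a} - 1\right)}{3 \log{\left(t \right)}} \, dt$.

Since $\dfrac{\partial}{\partial a}\,t^{a} = t^{a} \ln t$, the $\ln t$ in the denominator cancels and
$$\frac{dI}{da} = \int_{0}^{1} \frac{2}{3} t^{a} \, dt = \frac{2}{3} \left[\frac{t^{a+1}}{a+1}\right]_0^1 = \frac{2}{3 \left(a + 1\right)}.$$

Integrating with respect to $a$ gives $I(a) = \frac{2 \log{\left(a + 1 \right)}}{3} + C$.

At $a = 0$ the integrand is identically $0$, so $I(0) = 0$. The closed form gives $0$, hence $C = 0$.

Setting $a = 6$:
$$I = \frac{2 \log{\left(7 \right)}}{3}.$$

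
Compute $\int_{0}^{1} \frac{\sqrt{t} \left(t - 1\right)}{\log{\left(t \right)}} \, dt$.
$- \log{\left(3 \right)} + \log{\left(5 \right)}$

Introduce a parameter $a$ in the exponent: let $I(a) = \int_{0}^{1} \frac{t^{\frac{3}{2}} - t^{a}}{\log{\left(t \right)}} \, dt$.

Since $\dfrac{\partial}{\partial a}\,t^{a} = t^{a} \ln t$, the $\ln t$ in the denominator cancels and
$$\frac{dI}{da} = \int_{0}^{1} -1 t^{a} \, dt = -1 \left[\frac{t^{a+1}}{a+1}\right]_0^1 = - \frac{1}{a + 1}.$$

Integrating with respect to $a$ gives $I(a) = - \log{\left(\frac{2 a}{5} + \frac{2}{5} \right)} + C$.

At $a = \frac{3}{2}$ the integrand is identically $0$, so $I(\frac{3}{2}) = 0$. The closed form gives $0$, hence $C = 0$.

Setting $a = \frac{1}{2}$:
$$I = - \log{\left(3 \right)} + \log{\left(5 \right)}.$$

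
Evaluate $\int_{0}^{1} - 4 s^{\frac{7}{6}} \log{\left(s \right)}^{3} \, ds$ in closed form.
$\frac{31104}{28561}$

Consider the simpler parametrised integral
$$J(a) = \int_{0}^{1} - 4 s^{a} \, ds = - \frac{4}{a + 1}.$$

Differentiating under the integral sign brings down a factor of $\ln s$:
$$\frac{dJ}{da} = \int_{0}^{1} - 4 s^{a} \log{\left(s \right)} \, ds = \frac{4}{\left(a + 1\right)^{2}}.$$

Repeating $3$ times in total — each differentiation brings down another $\ln s$ — gives
$$\frac{d^{3}J}{da^{3}} = \int_{0}^{1} - 4 s^{a} \log{\left(s \right)}^{3} \, ds = \frac{24}{\left(a + 1\right)^{4}},$$
and the integrand here is exactly the target integrand, so $I = \frac{24}{\left(a + 1\right)^{4}}$.

Setting $a = \frac{7}{6}$:
$$I = \frac{31104}{28561}.$$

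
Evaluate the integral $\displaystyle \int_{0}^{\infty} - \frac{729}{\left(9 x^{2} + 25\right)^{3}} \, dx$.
$- \frac{729 \pi}{50000}$

Recall the elementary integral
$$J(a) = \int_{0}^{\infty} - \frac{1}{a^{2} + x^{2}} \, dx = - \frac{\pi}{2 a}.$$

Differentiating under the integral sign with respect to $a$,
$$\frac{dJ}{da} = \int_{0}^{\infty} \frac{2 a}{\left(a^{2} + x^{2}\right)^{2}} \, dx = \frac{\pi}{2 a^{2}},$$
so $\int_{0}^{\infty} - \frac{1}{\left(a^{2} + x^{2}\right)^{2}} \, dx = - \frac{\pi}{4 a^{3}}$.

Repeating — each differentiation of $1/(x^2+a^2)^j$ produces $-2ja/(x^2+a^2)^{j+1}$ — and dividing through by $-2ja$ at each step yields, after $2$ differentiations in total,
$$\int_{0}^{\infty} - \frac{1}{\left(a^{2} + x^{2}\right)^{3}} \, dx = - \frac{3 \pi}{16 a^{5}}.$$

Setting $a = \frac{5}{3}$:
$$I = - \frac{729 \pi}{50000}.$$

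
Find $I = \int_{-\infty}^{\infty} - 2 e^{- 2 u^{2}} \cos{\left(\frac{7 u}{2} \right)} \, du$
$- \frac{\sqrt{2} \sqrt{\pi}}{e^{\frac{49}{32}}}$

Treat the cosine frequency as a parameter and define $I(b) = \int_{-\infty}^{\infty} - 2 e^{- 2 u^{2}} \cos{\left(b u \right)} \, du$.

Differentiating under the integral sign,
$$I'(b) = \int_{-\infty}^{\infty} 2 u e^{- 2 u^{2}} \sin{\left(b u \right)} \, du.$$

Integrate $\int_{-\infty}^{\infty} u \sin(b u)\, e^{- 2 u^{2}}\, du$ by parts with $w = \sin(b u)$ and $dv = u\, e^{- 2 u^{2}}\, du$, giving $v = - \frac{e^{- 2 u^{2}}}{4}$. The boundary term vanishes and
$$\int_{-\infty}^{\infty} u \sin(b u)\, e^{- 2 u^{2}}\, du = \frac{b}{4} \int_{-\infty}^{\infty} \cos(b u)\, e^{- 2 u^{2}}\, du,$$
so $I'(b) = - \frac{b}{4}\, I(b)$.

This is a separable first-order ODE; solving with the initial condition $I(0) = \int_{-\infty}^{\infty} - 2 e^{- 2 u^{2}}\,du = - \sqrt{2} \sqrt{\pi}$ gives
$$I(b) = - \sqrt{2} \sqrt{\pi} e^{- \frac{b^{2}}{8}}.$$

Setting $b = \frac{7}{2}$:
$$I = - \frac{\sqrt{2} \sqrt{\pi}}{e^{\frac{49}{32}}}.$$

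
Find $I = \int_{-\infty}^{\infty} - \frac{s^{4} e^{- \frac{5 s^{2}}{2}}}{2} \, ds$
$- \frac{3 \sqrt{10} \sqrt{\pi}}{250}$

Consider the simpler parametrised integral
$$J(a) = \int_{-\infty}^{\infty} - \frac{e^{- a s^{2}}}{2} \, ds = - \frac{\sqrt{\pi}}{2 \sqrt{a}}.$$

Differentiating under the integral sign brings down a factor of $(-s^2)$:
$$\frac{dJ}{da} = \int_{-\infty}^{\infty} \frac{s^{2} e^{- a s^{2}}}{2} \, ds = \frac{\sqrt{\pi}}{4 a^{\frac{3}{2}}}.$$

Repeating twice in total — each differentiation brings down another $(-s^2)$ — gives
$$\frac{d^{2}J}{da^{2}} = \int_{-\infty}^{\infty} - \frac{s^{4} e^{- a s^{2}}}{2} \, ds = - \frac{3 \sqrt{\pi}}{8 a^{\frac{5}{2}}},$$
and the integrand here is exactly the target integrand, so $I = - \frac{3 \sqrt{\pi}}{8 a^{\frac{5}{2}}}$.

Setting $a = \frac{5}{2}$:
$$I = - \frac{3 \sqrt{10} \sqrt{\pi}}{250}.$$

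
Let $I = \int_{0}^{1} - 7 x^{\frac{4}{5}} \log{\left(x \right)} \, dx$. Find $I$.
$\frac{175}{81}$

Consider the simpler parametrised integral
$$J(a) = \int_{0}^{1} - 7 x^{a} \, dx = - \frac{7}{a + 1}.$$

Differentiating under the integral sign brings down a factor of $\ln x$:
$$\frac{dJ}{da} = \int_{0}^{1} - 7 x^{a} \log{\left(x \right)} \, dx = \frac{7}{\left(a + 1\right)^{2}}.$$

The integral on the left is $I$, so $I = \frac{7}{\left(a + 1\right)^{2}}$.

Setting $a = \frac{4}{5}$:
$$I = \frac{175}{81}.$$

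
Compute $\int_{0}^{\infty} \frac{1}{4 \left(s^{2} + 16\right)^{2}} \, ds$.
$\frac{\pi}{1024}$

Begin with the known result
$$J(a) = \int_{0}^{\infty} \frac{1}{4 \left(a^{2} + s^{2}\right)} \, ds = \frac{\pi}{8 a}.$$

Differentiating under the integral sign with respect to $a$,
$$\frac{dJ}{da} = \int_{0}^{\infty} - \frac{a}{2 \left(a^{2} + s^{2}\right)^{2}} \, ds = - \frac{\pi}{8 a^{2}},$$
so $\int_{0}^{\infty} \frac{1}{4 \left(a^{2} + s^{2}\right)^{2}} \, ds = \frac{\pi}{16 a^{3}}$.

Setting $a = 4$:
$$I = \frac{\pi}{1024}.$$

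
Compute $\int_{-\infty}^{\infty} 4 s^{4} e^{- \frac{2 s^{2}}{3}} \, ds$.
$\frac{27 \sqrt{6} \sqrt{\pi}}{8}$

Consider the simpler parametrised integral
$$J(a) = \int_{-\infty}^{\infty} 4 e^{- a s^{2}} \, ds = \frac{4 \sqrt{\pi}}{\sqrt{a}}.$$

Differentiating under the integral sign brings down a factor of $(-s^2)$:
$$\frac{dJ}{da} = \int_{-\infty}^{\infty} - 4 s^{2} e^{- a s^{2}} \, ds = - \frac{2 \sqrt{\pi}}{a^{\frac{3}{2}}}.$$

Repeating twice in total — each differentiation brings down another $(-s^2)$ — gives
$$\frac{d^{2}J}{da^{2}} = \int_{-\infty}^{\infty} 4 s^{4} e^{- a s^{2}} \, ds = \frac{3 \sqrt{\pi}}{a^{\frac{5}{2}}},$$
and the integrand here is exactly the target integrand, so $I = \frac{3 \sqrt{\pi}}{a^{\frac{5}{2}}}$.

Setting $a = \frac{2}{3}$:
$$I = \frac{27 \sqrt{6} \sqrt{\pi}}{8}.$$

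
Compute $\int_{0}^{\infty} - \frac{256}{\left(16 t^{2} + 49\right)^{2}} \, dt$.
$- \frac{16 \pi}{343}$

Begin with the known result
$$J(a) = \int_{0}^{\infty} - \frac{1}{a^{2} + t^{2}} \, dt = - \frac{\pi}{2 a}.$$

Differentiating under the integral sign with respect to $a$,
$$\frac{dJ}{da} = \int_{0}^{\infty} \frac{2 a}{\left(a^{2} + t^{2}\right)^{2}} \, dt = \frac{\pi}{2 a^{2}},$$
so $\int_{0}^{\infty} - \frac{1}{\left(a^{2} + t^{2}\right)^{2}} \, dt = - \frac{\pi}{4 a^{3}}$.

Setting $a = \frac{7}{4}$:
$$I = - \frac{16 \pi}{343}.$$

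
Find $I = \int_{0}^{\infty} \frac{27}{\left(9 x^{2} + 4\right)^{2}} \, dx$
$\frac{9 \pi}{32}$

Begin with the known result
$$J(a) = \int_{0}^{\infty} \frac{1}{3 \left(a^{2} + x^{2}\right)} \, dx = \frac{\pi}{6 a}.$$

Differentiating under the integral sign with respect to $a$,
$$\frac{dJ}{da} = \int_{0}^{\infty} - \frac{2 a}{3 \left(a^{2} + x^{2}\right)^{2}} \, dx = - \frac{\pi}{6 a^{2}},$$
so $\int_{0}^{\infty} \frac{1}{3 \left(a^{2} + x^{2}\right)^{2}} \, dx = \frac{\pi}{12 a^{3}}$.

Setting $a = \frac{2}{3}$:
$$I = \frac{9 \pi}{32}.$$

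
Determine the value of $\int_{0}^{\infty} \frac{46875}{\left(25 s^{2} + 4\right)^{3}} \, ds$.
$\frac{28125 \pi}{512}$

Begin with the known result
$$J(a) = \int_{0}^{\infty} \frac{3}{a^{2} + s^{2}} \, ds = \frac{3 \pi}{2 a}.$$

Differentiating under the integral sign with respect to $a$,
$$\frac{dJ}{da} = \int_{0}^{\infty} - \frac{6 a}{\left(a^{2} + s^{2}\right)^{2}} \, ds = - \frac{3 \pi}{2 a^{2}},$$
so $\int_{0}^{\infty} \frac{3}{\left(a^{2} + s^{2}\right)^{2}} \, ds = \frac{3 \pi}{4 a^{3}}$.

Repeating — each differentiation of $1/(s^2+a^2)^j$ produces $-2ja/(s^2+a^2)^{j+1}$ — and dividing through by $-2ja$ at each step yields, after $2$ differentiations in total,
$$\int_{0}^{\infty} \frac{3}{\left(a^{2} + s^{2}\right)^{3}} \, ds = \frac{9 \pi}{16 a^{5}}.$$

Setting $a = \frac{2}{5}$:
$$I = \frac{28125 \pi}{512}.$$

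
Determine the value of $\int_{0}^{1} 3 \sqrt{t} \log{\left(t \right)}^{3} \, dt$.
$- \frac{32}{9}$

Consider the simpler parametrised integral
$$J(a) = \int_{0}^{1} 3 t^{a} \, dt = \frac{3}{a + 1}.$$

Differentiating under the integral sign brings down a factor of $\ln t$:
$$\frac{dJ}{da} = \int_{0}^{1} 3 t^{a} \log{\left(t \right)} \, dt = - \frac{3}{\left(a + 1\right)^{2}}.$$

Repeating $3$ times in total — each differentiation brings down another $\ln t$ — gives
$$\frac{d^{3}J}{da^{3}} = \int_{0}^{1} 3 t^{a} \log{\left(t \right)}^{3} \, dt = - \frac{18}{\left(a + 1\right)^{4}},$$
and the integrand here is exactly the target integrand, so $I = - \frac{18}{\left(a + 1\right)^{4}}$.

Setting $a = \frac{1}{2}$:
$$I = - \frac{32}{9}.$$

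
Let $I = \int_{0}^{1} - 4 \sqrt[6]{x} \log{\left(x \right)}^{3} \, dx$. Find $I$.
$\frac{31104}{2401}$

Start from the elementary integral
$$J(a) = \int_{0}^{1} - 4 x^{a} \, dx = - \frac{4}{a + 1}.$$

Differentiating under the integral sign brings down a factor of $\ln x$:
$$\frac{dJ}{da} = \int_{0}^{1} - 4 x^{a} \log{\left(x \right)} \, dx = \frac{4}{\left(a + 1\right)^{2}}.$$

Repeating $3$ times in total — each differentiation brings down another $\ln x$ — gives
$$\frac{d^{3}J}{da^{3}} = \int_{0}^{1} - 4 x^{a} \log{\left(x \right)}^{3} \, dx = \frac{24}{\left(a + 1\right)^{4}},$$
and the integrand here is exactly the target integrand, so $I = \frac{24}{\left(a + 1\right)^{4}}$.

Setting $a = \frac{1}{6}$:
$$I = \frac{31104}{2401}.$$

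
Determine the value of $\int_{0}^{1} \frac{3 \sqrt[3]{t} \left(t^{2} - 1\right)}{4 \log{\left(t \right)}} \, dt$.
$- \frac{3 \log{\left(2 \right)}}{2} + \frac{3 \log{\left(10 \right)}}{4}$

Replace the exponent $\frac{1}{3}$ by a parameter $a$: let $I(a) = \int_{0}^{1} \frac{3 \left(t^{\frac{7}{3}} - t^{a}\right)}{4 \log{\left(t \right)}} \, dt$.

Since $\dfrac{\partial}{\partial a}\,t^{a} = t^{a} \ln t$, the $\ln t$ in the denominator cancels and
$$\frac{dI}{da} = \int_{0}^{1} - \frac{3}{4} t^{a} \, dt = - \frac{3}{4} \left[\frac{t^{a+1}}{a+1}\right]_0^1 = - \frac{3}{4 a + 4}.$$

Integrating with respect to $a$ gives $I(a) = - \frac{3 \log{\left(a + 1 \right)}}{4} - \frac{3 \log{\left(3 \right)}}{4} + \frac{3 \log{\left(10 \right)}}{4} + C$.

At $a = \frac{7}{3}$ the integrand is identically $0$, so $I(\frac{7}{3}) = 0$. The closed form gives $0$, hence $C = 0$.

Setting $a = \frac{1}{3}$:
$$I = - \frac{3 \log{\left(2 \right)}}{2} + \frac{3 \log{\left(10 \right)}}{4}.$$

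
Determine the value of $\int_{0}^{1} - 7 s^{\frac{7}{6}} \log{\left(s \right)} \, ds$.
$\frac{252}{169}$

Consider the simpler parametrised integral
$$J(a) = \int_{0}^{1} - 7 s^{a} \, ds = - \frac{7}{a + 1}.$$

Differentiating under the integral sign brings down a factor of $\ln s$:
$$\frac{dJ}{da} = \int_{0}^{1} - 7 s^{a} \log{\left(s \right)} \, ds = \frac{7}{\left(a + 1\right)^{2}}.$$

The integral on the left is $I$, so $I = \frac{7}{\left(a + 1\right)^{2}}$.

Setting $a = \frac{7}{6}$:
$$I = \frac{252}{169}.$$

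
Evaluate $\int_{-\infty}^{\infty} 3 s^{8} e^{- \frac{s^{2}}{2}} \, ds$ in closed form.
$315 \sqrt{2} \sqrt{\pi}$

Consider the simpler parametrised integral
$$J(a) = \int_{-\infty}^{\infty} 3 e^{- a s^{2}} \, ds = \frac{3 \sqrt{\pi}}{\sqrt{a}}.$$

Differentiating under the integral sign brings down a factor of $(-s^2)$:
$$\frac{dJ}{da} = \int_{-\infty}^{\infty} - 3 s^{2} e^{- a s^{2}} \, ds = - \frac{3 \sqrt{\pi}}{2 a^{\frac{3}{2}}}.$$

Repeating $4$ times in total — each differentiation brings down another $(-s^2)$ — gives
$$\frac{d^{4}J}{da^{4}} = \int_{-\infty}^{\infty} 3 s^{8} e^{- a s^{2}} \, ds = \frac{315 \sqrt{\pi}}{16 a^{\frac{9}{2}}},$$
and the integrand here is exactly the target integrand, so $I = \frac{315 \sqrt{\pi}}{16 a^{\frac{9}{2}}}$.

Setting $a = \frac{1}{2}$:
$$I = 315 \sqrt{2} \sqrt{\pi}.$$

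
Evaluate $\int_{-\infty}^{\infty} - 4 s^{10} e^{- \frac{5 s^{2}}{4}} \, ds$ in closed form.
$- \frac{48384 \sqrt{5} \sqrt{\pi}}{3125}$

Start from the elementary integral
$$J(a) = \int_{-\infty}^{\infty} - 4 e^{- a s^{2}} \, ds = - \frac{4 \sqrt{\pi}}{\sqrt{a}}.$$

Differentiating under the integral sign brings down a factor of $(-s^2)$:
$$\frac{dJ}{da} = \int_{-\infty}^{\infty} 4 s^{2} e^{- a s^{2}} \, ds = \frac{2 \sqrt{\pi}}{a^{\frac{3}{2}}}.$$

Repeating $5$ times in total — each differentiation brings down another $(-s^2)$ — gives
$$\frac{d^{5}J}{da^{5}} = \int_{-\infty}^{\infty} 4 s^{10} e^{- a s^{2}} \, ds = \frac{945 \sqrt{\pi}}{8 a^{\frac{11}{2}}},$$
and the integrand here is $(-1)^{5}$ times the target integrand, so $I = (-1)^{5}\,\frac{d^{5}J}{da^{5}} = - \frac{945 \sqrt{\pi}}{8 a^{\frac{11}{2}}}$.

Setting $a = \frac{5}{4}$:
$$I = - \frac{48384 \sqrt{5} \sqrt{\pi}}{3125}.$$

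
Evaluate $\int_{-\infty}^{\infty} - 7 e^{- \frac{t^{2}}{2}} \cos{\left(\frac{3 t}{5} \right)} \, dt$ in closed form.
$- \frac{7 \sqrt{2} \sqrt{\pi}}{e^{\frac{9}{50}}}$

Define $I(b) = \int_{-\infty}^{\infty} - 7 e^{- \frac{t^{2}}{2}} \cos{\left(b t \right)} \, dt$.

Differentiating under the integral sign,
$$I'(b) = \int_{-\infty}^{\infty} 7 t e^{- \frac{t^{2}}{2}} \sin{\left(b t \right)} \, dt.$$

Integrate $\int_{-\infty}^{\infty} t \sin(b t)\, e^{- \frac{t^{2}}{2}}\, dt$ by parts with $u = \sin(b t)$ and $dv = t\, e^{- \frac{t^{2}}{2}}\, dt$, giving $v = - e^{- \frac{t^{2}}{2}}$. The boundary term vanishes and
$$\int_{-\infty}^{\infty} t \sin(b t)\, e^{- \frac{t^{2}}{2}}\, dt = b \int_{-\infty}^{\infty} \cos(b t)\, e^{- \frac{t^{2}}{2}}\, dt,$$
so $I'(b) = - b\, I(b)$.

This is a separable first-order ODE; solving with the initial condition $I(0) = \int_{-\infty}^{\infty} - 7 e^{- \frac{t^{2}}{2}}\,dt = - 7 \sqrt{2} \sqrt{\pi}$ gives
$$I(b) = - 7 \sqrt{2} \sqrt{\pi} e^{- \frac{b^{2}}{2}}.$$

Setting $b = \frac{3}{5}$:
$$I = - \frac{7 \sqrt{2} \sqrt{\pi}}{e^{\frac{9}{50}}}.$$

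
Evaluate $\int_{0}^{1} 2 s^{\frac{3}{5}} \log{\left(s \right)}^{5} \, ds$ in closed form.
$- \frac{234375}{16384}$

Consider the simpler parametrised integral
$$J(a) = \int_{0}^{1} 2 s^{a} \, ds = \frac{2}{a + 1}.$$

Differentiating under the integral sign brings down a factor of $\ln s$:
$$\frac{dJ}{da} = \int_{0}^{1} 2 s^{a} \log{\left(s \right)} \, ds = - \frac{2}{\left(a + 1\right)^{2}}.$$

Repeating $5$ times in total — each differentiation brings down another $\ln s$ — gives
$$\frac{d^{5}J}{da^{5}} = \int_{0}^{1} 2 s^{a} \log{\left(s \right)}^{5} \, ds = - \frac{240}{\left(a + 1\right)^{6}},$$
and the integrand here is exactly the target integrand, so $I = - \frac{240}{\left(a + 1\right)^{6}}$.

Setting $a = \frac{3}{5}$:
$$I = - \frac{234375}{16384}.$$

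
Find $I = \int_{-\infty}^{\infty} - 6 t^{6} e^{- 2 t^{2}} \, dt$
$- \frac{45 \sqrt{2} \sqrt{\pi}}{64}$

Consider the simpler parametrised integral
$$J(a) = \int_{-\infty}^{\infty} - 6 e^{- a t^{2}} \, dt = - \frac{6 \sqrt{\pi}}{\sqrt{a}}.$$

Differentiating under the integral sign brings down a factor of $(-t^2)$:
$$\frac{dJ}{da} = \int_{-\infty}^{\infty} 6 t^{2} e^{- a t^{2}} \, dt = \frac{3 \sqrt{\pi}}{a^{\frac{3}{2}}}.$$

Repeating $3$ times in total — each differentiation brings down another $(-t^2)$ — gives
$$\frac{d^{3}J}{da^{3}} = \int_{-\infty}^{\infty} 6 t^{6} e^{- a t^{2}} \, dt = \frac{45 \sqrt{\pi}}{4 a^{\frac{7}{2}}},$$
and the integrand here is $(-1)^{3}$ times the target integrand, so $I = (-1)^{3}\,\frac{d^{3}J}{da^{3}} = - \frac{45 \sqrt{\pi}}{4 a^{\frac{7}{2}}}$.

Setting $a = 2$:
$$I = - \frac{45 \sqrt{2} \sqrt{\pi}}{64}.$$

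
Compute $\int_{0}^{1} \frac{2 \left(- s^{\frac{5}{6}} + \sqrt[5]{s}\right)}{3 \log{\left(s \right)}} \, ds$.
$\log{\left(\frac{6 \sqrt[3]{330}}{55} \right)}$

Consider the one-parameter family: let $I(a) = \int_{0}^{1} \frac{2 \left(\sqrt[5]{s} - s^{a}\right)}{3 \log{\left(s \right)}} \, ds$.

Since $\dfrac{\partial}{\partial a}\,s^{a} = s^{a} \ln s$, the $\ln s$ in the denominator cancels and
$$\frac{dI}{da} = \int_{0}^{1} - \frac{2}{3} s^{a} \, ds = - \frac{2}{3} \left[\frac{s^{a+1}}{a+1}\right]_0^1 = - \frac{2}{3 a + 3}.$$

Integrating with respect to $a$ gives $I(a) = - \frac{2 \log{\left(a + 1 \right)}}{3} - \frac{2 \log{\left(5 \right)}}{3} + \frac{2 \log{\left(6 \right)}}{3} + C$.

At $a = \frac{1}{5}$ the integrand is identically $0$, so $I(\frac{1}{5}) = 0$. The closed form gives $0$, hence $C = 0$.

Setting $a = \frac{5}{6}$:
$$I = \log{\left(\frac{6 \sqrt[3]{330}}{55} \right)}.$$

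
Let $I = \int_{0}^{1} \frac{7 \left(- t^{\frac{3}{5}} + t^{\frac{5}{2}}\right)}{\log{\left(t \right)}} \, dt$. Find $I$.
$\log{\left(\frac{64339296875}{268435456} \right)}$

Consider the one-parameter family: let $I(a) = \int_{0}^{1} \frac{7 \left(- t^{\frac{3}{5}} + t^{a}\right)}{\log{\left(t \right)}} \, dt$.

Since $\dfrac{\partial}{\partial a}\,t^{a} = t^{a} \ln t$, the $\ln t$ in the denominator cancels and
$$\frac{dI}{da} = \int_{0}^{1} 7 t^{a} \, dt = 7 \left[\frac{t^{a+1}}{a+1}\right]_0^1 = \frac{7}{a + 1}.$$

Integrating with respect to $a$ gives $I(a) = \log{\left(\frac{78125 \left(a + 1\right)^{7}}{2097152} \right)} + C$.

At $a = \frac{3}{5}$ the integrand is identically $0$, so $I(\frac{3}{5}) = 0$. The closed form gives $0$, hence $C = 0$.

Setting $a = \frac{5}{2}$:
$$I = \log{\left(\frac{64339296875}{268435456} \right)}.$$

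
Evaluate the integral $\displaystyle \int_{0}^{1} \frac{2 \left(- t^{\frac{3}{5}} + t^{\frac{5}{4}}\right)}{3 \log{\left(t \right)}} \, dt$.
$\log{\left(\frac{3 \cdot 2^{\frac{2}{3}} \sqrt[3]{75}}{16} \right)}$

Introduce a parameter $a$ in the exponent: let $I(a) = \int_{0}^{1} \frac{2 \left(t^{\frac{5}{4}} - t^{a}\right)}{3 \log{\left(t \right)}} \, dt$.

Since $\dfrac{\partial}{\partial a}\,t^{a} = t^{a} \ln t$, the $\ln t$ in the denominator cancels and
$$\frac{dI}{da} = \int_{0}^{1} - \frac{2}{3} t^{a} \, dt = - \frac{2}{3} \left[\frac{t^{a+1}}{a+1}\right]_0^1 = - \frac{2}{3 a + 3}.$$

Integrating with respect to $a$ gives $I(a) = - \frac{2 \log{\left(a + 1 \right)}}{3} - \frac{4 \log{\left(2 \right)}}{3} + \frac{4 \log{\left(3 \right)}}{3} + C$.

At $a = \frac{5}{4}$ the integrand is identically $0$, so $I(\frac{5}{4}) = 0$. The closed form gives $0$, hence $C = 0$.

Setting $a = \frac{3}{5}$:
$$I = \log{\left(\frac{3 \cdot 2^{\frac{2}{3}} \sqrt[3]{75}}{16} \right)}.$$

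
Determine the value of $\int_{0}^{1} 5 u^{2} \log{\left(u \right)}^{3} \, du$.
$- \frac{10}{27}$

Start from the elementary integral
$$J(a) = \int_{0}^{1} 5 u^{a} \, du = \frac{5}{a + 1}.$$

Differentiating under the integral sign brings down a factor of $\ln u$:
$$\frac{dJ}{da} = \int_{0}^{1} 5 u^{a} \log{\left(u \right)} \, du = - \frac{5}{\left(a + 1\right)^{2}}.$$

Repeating $3$ times in total — each differentiation brings down another $\ln u$ — gives
$$\frac{d^{3}J}{da^{3}} = \int_{0}^{1} 5 u^{a} \log{\left(u \right)}^{3} \, du = - \frac{30}{\left(a + 1\right)^{4}},$$
and the integrand here is exactly the target integrand, so $I = - \frac{30}{\left(a + 1\right)^{4}}$.

Setting $a = 2$:
$$I = - \frac{10}{27}.$$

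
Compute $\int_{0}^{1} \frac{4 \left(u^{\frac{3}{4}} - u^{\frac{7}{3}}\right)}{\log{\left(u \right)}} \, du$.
$\log{\left(\frac{194481}{2560000} \right)}$

Introduce a parameter $a$ in the exponent: let $I(a) = \int_{0}^{1} \frac{4 \left(- u^{\frac{7}{3}} + u^{a}\right)}{\log{\left(u \right)}} \, du$.

Since $\dfrac{\partial}{\partial a}\,u^{a} = u^{a} \ln u$, the $\ln u$ in the denominator cancels and
$$\frac{dI}{da} = \int_{0}^{1} 4 u^{a} \, du = 4 \left[\frac{u^{a+1}}{a+1}\right]_0^1 = \frac{4}{a + 1}.$$

Integrating with respect to $a$ gives $I(a) = \log{\left(\frac{81 \left(a + 1\right)^{4}}{10000} \right)} + C$.

At $a = \frac{7}{3}$ the integrand is identically $0$, so $I(\frac{7}{3}) = 0$. The closed form gives $0$, hence $C = 0$.

Setting $a = \frac{3}{4}$:
$$I = \log{\left(\frac{194481}{2560000} \right)}.$$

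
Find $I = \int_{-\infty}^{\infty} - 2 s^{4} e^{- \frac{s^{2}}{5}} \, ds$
$- \frac{75 \sqrt{5} \sqrt{\pi}}{2}$

Consider the simpler parametrised integral
$$J(a) = \int_{-\infty}^{\infty} - 2 e^{- a s^{2}} \, ds = - \frac{2 \sqrt{\pi}}{\sqrt{a}}.$$

Differentiating under the integral sign brings down a factor of $(-s^2)$:
$$\frac{dJ}{da} = \int_{-\infty}^{\infty} 2 s^{2} e^{- a s^{2}} \, ds = \frac{\sqrt{\pi}}{a^{\frac{3}{2}}}.$$

Repeating twice in total — each differentiation brings down another $(-s^2)$ — gives
$$\frac{d^{2}J}{da^{2}} = \int_{-\infty}^{\infty} - 2 s^{4} e^{- a s^{2}} \, ds = - \frac{3 \sqrt{\pi}}{2 a^{\frac{5}{2}}},$$
and the integrand here is exactly the target integrand, so $I = - \frac{3 \sqrt{\pi}}{2 a^{\frac{5}{2}}}$.

Setting $a = \frac{1}{5}$:
$$I = - \frac{75 \sqrt{5} \sqrt{\pi}}{2}.$$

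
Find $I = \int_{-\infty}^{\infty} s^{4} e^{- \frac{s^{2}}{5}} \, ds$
$\frac{75 \sqrt{5} \sqrt{\pi}}{4}$

Begin with the known integral
$$J(a) = \int_{-\infty}^{\infty} e^{- a s^{2}} \, ds = \frac{\sqrt{\pi}}{\sqrt{a}}.$$

Differentiating under the integral sign brings down a factor of $(-s^2)$:
$$\frac{dJ}{da} = \int_{-\infty}^{\infty} - s^{2} e^{- a s^{2}} \, ds = - \frac{\sqrt{\pi}}{2 a^{\frac{3}{2}}}.$$

Repeating twice in total — each differentiation brings down another $(-s^2)$ — gives
$$\frac{d^{2}J}{da^{2}} = \int_{-\infty}^{\infty} s^{4} e^{- a s^{2}} \, ds = \frac{3 \sqrt{\pi}}{4 a^{\frac{5}{2}}},$$
and the integrand here is exactly the target integrand, so $I = \frac{3 \sqrt{\pi}}{4 a^{\frac{5}{2}}}$.

Setting $a = \frac{1}{5}$:
$$I = \frac{75 \sqrt{5} \sqrt{\pi}}{4}.$$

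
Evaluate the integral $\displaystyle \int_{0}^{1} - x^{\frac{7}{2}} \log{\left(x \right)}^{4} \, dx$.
$- \frac{256}{19683}$

Begin with the known integral
$$J(a) = \int_{0}^{1} - x^{a} \, dx = - \frac{1}{a + 1}.$$

Differentiating under the integral sign brings down a factor of $\ln x$:
$$\frac{dJ}{da} = \int_{0}^{1} - x^{a} \log{\left(x \right)} \, dx = \frac{1}{\left(a + 1\right)^{2}}.$$

Repeating $4$ times in total — each differentiation brings down another $\ln x$ — gives
$$\frac{d^{4}J}{da^{4}} = \int_{0}^{1} - x^{a} \log{\left(x \right)}^{4} \, dx = - \frac{24}{\left(a + 1\right)^{5}},$$
and the integrand here is exactly the target integrand, so $I = - \frac{24}{\left(a + 1\right)^{5}}$.

Setting $a = \frac{7}{2}$:
$$I = - \frac{256}{19683}.$$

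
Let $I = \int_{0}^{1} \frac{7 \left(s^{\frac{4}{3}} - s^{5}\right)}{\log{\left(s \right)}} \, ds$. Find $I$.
$\log{\left(\frac{823543}{612220032} \right)}$

Introduce a parameter $a$ in the exponent: let $I(a) = \int_{0}^{1} \frac{7 \left(- s^{5} + s^{a}\right)}{\log{\left(s \right)}} \, ds$.

Since $\dfrac{\partial}{\partial a}\,s^{a} = s^{a} \ln s$, the $\ln s$ in the denominator cancels and
$$\frac{dI}{da} = \int_{0}^{1} 7 s^{a} \, ds = 7 \left[\frac{s^{a+1}}{a+1}\right]_0^1 = \frac{7}{a + 1}.$$

Integrating with respect to $a$ gives $I(a) = \log{\left(\frac{\left(a + 1\right)^{7}}{279936} \right)} + C$.

At $a = 5$ the integrand is identically $0$, so $I(5) = 0$. The closed form gives $0$, hence $C = 0$.

Setting $a = \frac{4}{3}$:
$$I = \log{\left(\frac{823543}{612220032} \right)}.$$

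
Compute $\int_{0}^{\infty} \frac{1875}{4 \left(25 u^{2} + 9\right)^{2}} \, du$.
$\frac{125 \pi}{144}$

Recall the elementary integral
$$J(a) = \int_{0}^{\infty} \frac{3}{4 \left(a^{2} + u^{2}\right)} \, du = \frac{3 \pi}{8 a}.$$

Differentiating under the integral sign with respect to $a$,
$$\frac{dJ}{da} = \int_{0}^{\infty} - \frac{3 a}{2 \left(a^{2} + u^{2}\right)^{2}} \, du = - \frac{3 \pi}{8 a^{2}},$$
so $\int_{0}^{\infty} \frac{3}{4 \left(a^{2} + u^{2}\right)^{2}} \, du = \frac{3 \pi}{16 a^{3}}$.

Setting $a = \frac{3}{5}$:
$$I = \frac{125 \pi}{144}.$$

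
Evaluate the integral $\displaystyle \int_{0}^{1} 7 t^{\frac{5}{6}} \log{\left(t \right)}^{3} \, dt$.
$- \frac{54432}{14641}$

Begin with the known integral
$$J(a) = \int_{0}^{1} 7 t^{a} \, dt = \frac{7}{a + 1}.$$

Differentiating under the integral sign brings down a factor of $\ln t$:
$$\frac{dJ}{da} = \int_{0}^{1} 7 t^{a} \log{\left(t \right)} \, dt = - \frac{7}{\left(a + 1\right)^{2}}.$$

Repeating $3$ times in total — each differentiation brings down another $\ln t$ — gives
$$\frac{d^{3}J}{da^{3}} = \int_{0}^{1} 7 t^{a} \log{\left(t \right)}^{3} \, dt = - \frac{42}{\left(a + 1\right)^{4}},$$
and the integrand here is exactly the target integrand, so $I = - \frac{42}{\left(a + 1\right)^{4}}$.

Setting $a = \frac{5}{6}$:
$$I = - \frac{54432}{14641}.$$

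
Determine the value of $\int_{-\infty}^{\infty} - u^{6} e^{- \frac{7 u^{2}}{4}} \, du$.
$- \frac{240 \sqrt{7} \sqrt{\pi}}{2401}$

Consider the simpler parametrised integral
$$J(a) = \int_{-\infty}^{\infty} - e^{- a u^{2}} \, du = - \frac{\sqrt{\pi}}{\sqrt{a}}.$$

Differentiating under the integral sign brings down a factor of $(-u^2)$:
$$\frac{dJ}{da} = \int_{-\infty}^{\infty} u^{2} e^{- a u^{2}} \, du = \frac{\sqrt{\pi}}{2 a^{\frac{3}{2}}}.$$

Repeating $3$ times in total — each differentiation brings down another $(-u^2)$ — gives
$$\frac{d^{3}J}{da^{3}} = \int_{-\infty}^{\infty} u^{6} e^{- a u^{2}} \, du = \frac{15 \sqrt{\pi}}{8 a^{\frac{7}{2}}},$$
and the integrand here is $(-1)^{3}$ times the target integrand, so $I = (-1)^{3}\,\frac{d^{3}J}{da^{3}} = - \frac{15 \sqrt{\pi}}{8 a^{\frac{7}{2}}}$.

Setting $a = \frac{7}{4}$:
$$I = - \frac{240 \sqrt{7} \sqrt{\pi}}{2401}.$$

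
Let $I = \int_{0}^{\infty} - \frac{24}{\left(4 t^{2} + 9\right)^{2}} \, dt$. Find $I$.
$- \frac{\pi}{9}$

Start from the standard arctangent integral
$$J(a) = \int_{0}^{\infty} - \frac{3}{2 \left(a^{2} + t^{2}\right)} \, dt = - \frac{3 \pi}{4 a}.$$

Differentiating under the integral sign with respect to $a$,
$$\frac{dJ}{da} = \int_{0}^{\infty} \frac{3 a}{\left(a^{2} + t^{2}\right)^{2}} \, dt = \frac{3 \pi}{4 a^{2}},$$
so $\int_{0}^{\infty} - \frac{3}{2 \left(a^{2} + t^{2}\right)^{2}} \, dt = - \frac{3 \pi}{8 a^{3}}$.

Setting $a = \frac{3}{2}$:
$$I = - \frac{\pi}{9}.$$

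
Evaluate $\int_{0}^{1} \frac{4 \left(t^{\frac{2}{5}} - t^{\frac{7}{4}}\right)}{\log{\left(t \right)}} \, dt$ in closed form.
$\log{\left(\frac{614656}{9150625} \right)}$

Introduce a parameter $a$ in the exponent: let $I(a) = \int_{0}^{1} \frac{4 \left(- t^{\frac{7}{4}} + t^{a}\right)}{\log{\left(t \right)}} \, dt$.

Since $\dfrac{\partial}{\partial a}\,t^{a} = t^{a} \ln t$, the $\ln t$ in the denominator cancels and
$$\frac{dI}{da} = \int_{0}^{1} 4 t^{a} \, dt = 4 \left[\frac{t^{a+1}}{a+1}\right]_0^1 = \frac{4}{a + 1}.$$

Integrating with respect to $a$ gives $I(a) = \log{\left(\frac{256 \left(a + 1\right)^{4}}{14641} \right)} + C$.

At $a = \frac{7}{4}$ the integrand is identically $0$, so $I(\frac{7}{4}) = 0$. The closed form gives $0$, hence $C = 0$.

Setting $a = \frac{2}{5}$:
$$I = \log{\left(\frac{614656}{9150625} \right)}.$$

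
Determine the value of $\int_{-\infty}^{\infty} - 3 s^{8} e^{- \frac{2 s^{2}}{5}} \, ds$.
$- \frac{196875 \sqrt{10} \sqrt{\pi}}{512}$

Start from the elementary integral
$$J(a) = \int_{-\infty}^{\infty} - 3 e^{- a s^{2}} \, ds = - \frac{3 \sqrt{\pi}}{\sqrt{a}}.$$

Differentiating under the integral sign brings down a factor of $(-s^2)$:
$$\frac{dJ}{da} = \int_{-\infty}^{\infty} 3 s^{2} e^{- a s^{2}} \, ds = \frac{3 \sqrt{\pi}}{2 a^{\frac{3}{2}}}.$$

Repeating $4$ times in total — each differentiation brings down another $(-s^2)$ — gives
$$\frac{d^{4}J}{da^{4}} = \int_{-\infty}^{\infty} - 3 s^{8} e^{- a s^{2}} \, ds = - \frac{315 \sqrt{\pi}}{16 a^{\frac{9}{2}}},$$
and the integrand here is exactly the target integrand, so $I = - \frac{315 \sqrt{\pi}}{16 a^{\frac{9}{2}}}$.

Setting $a = \frac{2}{5}$:
$$I = - \frac{196875 \sqrt{10} \sqrt{\pi}}{512}.$$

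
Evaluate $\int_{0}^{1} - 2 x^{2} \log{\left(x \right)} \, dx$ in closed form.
$\frac{2}{9}$

Consider the simpler parametrised integral
$$J(a) = \int_{0}^{1} - 2 x^{a} \, dx = - \frac{2}{a + 1}.$$

Differentiating under the integral sign brings down a factor of $\ln x$:
$$\frac{dJ}{da} = \int_{0}^{1} - 2 x^{a} \log{\left(x \right)} \, dx = \frac{2}{\left(a + 1\right)^{2}}.$$

The integral on the left is $I$, so $I = \frac{2}{\left(a + 1\right)^{2}}$.

Setting $a = 2$:
$$I = \frac{2}{9}.$$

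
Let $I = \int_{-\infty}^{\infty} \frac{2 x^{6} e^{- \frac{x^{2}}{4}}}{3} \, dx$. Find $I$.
$160 \sqrt{\pi}$

Begin with the known integral
$$J(a) = \int_{-\infty}^{\infty} \frac{2 e^{- a x^{2}}}{3} \, dx = \frac{2 \sqrt{\pi}}{3 \sqrt{a}}.$$

Differentiating under the integral sign brings down a factor of $(-x^2)$:
$$\frac{dJ}{da} = \int_{-\infty}^{\infty} - \frac{2 x^{2} e^{- a x^{2}}}{3} \, dx = - \frac{\sqrt{\pi}}{3 a^{\frac{3}{2}}}.$$

Repeating $3$ times in total — each differentiation brings down another $(-x^2)$ — gives
$$\frac{d^{3}J}{da^{3}} = \int_{-\infty}^{\infty} - \frac{2 x^{6} e^{- a x^{2}}}{3} \, dx = - \frac{5 \sqrt{\pi}}{4 a^{\frac{7}{2}}},$$
and the integrand here is $(-1)^{3}$ times the target integrand, so $I = (-1)^{3}\,\frac{d^{3}J}{da^{3}} = \frac{5 \sqrt{\pi}}{4 a^{\frac{7}{2}}}$.

Setting $a = \frac{1}{4}$:
$$I = 160 \sqrt{\pi}.$$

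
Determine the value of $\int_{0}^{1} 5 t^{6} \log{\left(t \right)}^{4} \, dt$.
$\frac{120}{16807}$

Begin with the known integral
$$J(a) = \int_{0}^{1} 5 t^{a} \, dt = \frac{5}{a + 1}.$$

Differentiating under the integral sign brings down a factor of $\ln t$:
$$\frac{dJ}{da} = \int_{0}^{1} 5 t^{a} \log{\left(t \right)} \, dt = - \frac{5}{\left(a + 1\right)^{2}}.$$

Repeating $4$ times in total — each differentiation brings down another $\ln t$ — gives
$$\frac{d^{4}J}{da^{4}} = \int_{0}^{1} 5 t^{a} \log{\left(t \right)}^{4} \, dt = \frac{120}{\left(a + 1\right)^{5}},$$
and the integrand here is exactly the target integrand, so $I = \frac{120}{\left(a + 1\right)^{5}}$.

Setting $a = 6$:
$$I = \frac{120}{16807}.$$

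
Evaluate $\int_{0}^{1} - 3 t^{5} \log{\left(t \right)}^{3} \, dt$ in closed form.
$\frac{1}{72}$

Start from the elementary integral
$$J(a) = \int_{0}^{1} - 3 t^{a} \, dt = - \frac{3}{a + 1}.$$

Differentiating under the integral sign brings down a factor of $\ln t$:
$$\frac{dJ}{da} = \int_{0}^{1} - 3 t^{a} \log{\left(t \right)} \, dt = \frac{3}{\left(a + 1\right)^{2}}.$$

Repeating $3$ times in total — each differentiation brings down another $\ln t$ — gives
$$\frac{d^{3}J}{da^{3}} = \int_{0}^{1} - 3 t^{a} \log{\left(t \right)}^{3} \, dt = \frac{18}{\left(a + 1\right)^{4}},$$
and the integrand here is exactly the target integrand, so $I = \frac{18}{\left(a + 1\right)^{4}}$.

Setting $a = 5$:
$$I = \frac{1}{72}.$$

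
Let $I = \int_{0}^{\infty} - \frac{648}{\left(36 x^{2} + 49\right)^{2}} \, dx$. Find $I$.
$- \frac{27 \pi}{343}$

Start from the standard arctangent integral
$$J(a) = \int_{0}^{\infty} - \frac{1}{2 \left(a^{2} + x^{2}\right)} \, dx = - \frac{\pi}{4 a}.$$

Differentiating under the integral sign with respect to $a$,
$$\frac{dJ}{da} = \int_{0}^{\infty} \frac{a}{\left(a^{2} + x^{2}\right)^{2}} \, dx = \frac{\pi}{4 a^{2}},$$
so $\int_{0}^{\infty} - \frac{1}{2 \left(a^{2} + x^{2}\right)^{2}} \, dx = - \frac{\pi}{8 a^{3}}$.

Setting $a = \frac{7}{6}$:
$$I = - \frac{27 \pi}{343}.$$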